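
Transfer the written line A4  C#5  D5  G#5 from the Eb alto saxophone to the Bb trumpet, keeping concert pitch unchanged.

First find concert pitch: the Eb alto saxophone sounds a major sixth below written, so A4 C#5 D5 G#5 sounds C4 E4 F4 B4.
Then write for Bb trumpet: it sounds a major second below written, so the part must be a major second above concert.
C4 → D4
E4 → F#4
F4 → G4
B4 → C#5

D4 F#4 G4 C#5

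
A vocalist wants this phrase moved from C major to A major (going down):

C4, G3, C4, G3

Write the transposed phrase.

C major to A major down is a minor third, so every note moves down by that interval.
C4 to A3
G3 to E3
C4 to A3
G3 to E3

A3 E3 A3 E3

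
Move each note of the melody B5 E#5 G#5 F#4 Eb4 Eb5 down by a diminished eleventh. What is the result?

F##4 B##3 D##4 C##3 B2 B3

B5 → F##4
E#5 → B##3
G#5 → D##4
F#4 → C##3
Eb4 → B2
Eb5 → B3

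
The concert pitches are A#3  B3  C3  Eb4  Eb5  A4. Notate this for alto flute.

Written C4 sounds as G3 on the alto flute, so concert pitches are written a perfect fourth up.
A#3 gives D#4
B3 gives E4
C3 gives F3
Eb4 gives Ab4
Eb5 gives Ab5
A4 gives D5

D#4 E4 F3 Ab4 Ab5 D5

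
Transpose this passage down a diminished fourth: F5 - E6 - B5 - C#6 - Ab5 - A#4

F5 down a diminished fourth is C#5.
A diminished fourth down from E6 gives B#5.
B5: a fourth down reaches F, and 4 semitones makes it F##5.
C#6 down a diminished fourth is G##5.
A diminished fourth down from Ab5 gives E5.
A#4 down a diminished fourth is E##4.

C#5 B#5 F##5 G##5 E5 E##4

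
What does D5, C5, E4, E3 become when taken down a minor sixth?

F#4 E4 G#3 G#2

D5 gives F#4
C5 gives E4
E4 gives G#3
E3 gives G#2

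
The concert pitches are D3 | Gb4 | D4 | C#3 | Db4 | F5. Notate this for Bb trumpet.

E3 Ab4 E4 D#3 Eb4 G5

The Bb trumpet sounds a major second below written, so the written part must be a major second above concert — transpose each note up.
D3 to E3
Gb4 to Ab4
D4 to E4
C#3 to D#3
Db4 to Eb4
F5 to G5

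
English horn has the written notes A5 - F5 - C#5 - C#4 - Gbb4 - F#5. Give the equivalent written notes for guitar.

First find concert pitch: the English horn sounds a perfect fifth below written, so A5 F5 C#5 C#4 Gbb4 F#5 sounds D5 Bb4 F#4 F#3 Cbb4 B4.
Then write for guitar: it sounds a perfect octave below written, so the part must be a perfect octave above concert.
D5 → D6
Bb4 → Bb5
F#4 → F#5
F#3 → F#4
Cbb4 → Cbb5
B4 → B5

D6 Bb5 F#5 F#4 Cbb5 B5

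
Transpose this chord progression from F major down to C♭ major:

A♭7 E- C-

Ebb7 Bb- Gb-

F major down to C♭ major is an augmented fourth; each chord root moves by that interval while the quality stays the same.
A♭7: root A♭ down an augmented fourth → Ebb, giving Ebb7.
E-: root E down an augmented fourth → Bb, giving Bb-.
C-: root C down an augmented fourth → Gb, giving Gb-.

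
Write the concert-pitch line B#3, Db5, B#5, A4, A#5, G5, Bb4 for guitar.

The guitar sounds a perfect octave below written, so the written part must be a perfect octave above concert — transpose each note up.
B#3 becomes B#4
Db5 becomes Db6
B#5 becomes B#6
A4 becomes A5
A#5 becomes A#6
G5 becomes G6
Bb4 becomes Bb5

B#4 Db6 B#6 A5 A#6 G6 Bb5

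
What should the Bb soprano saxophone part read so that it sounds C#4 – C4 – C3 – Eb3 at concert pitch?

Written C4 sounds as Bb3 on the Bb soprano saxophone, so concert pitches are written a major second up.
C#4 gives D#4
C4 gives D4
C3 gives D3
Eb3 gives F3

D#4 D4 D3 F3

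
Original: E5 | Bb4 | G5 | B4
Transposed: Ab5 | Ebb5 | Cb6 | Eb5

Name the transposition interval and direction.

up a diminished fourth

From E5 to Ab5 is 4 letter names — a fourth of some quality.
E5 to Ab5 is 4 semitones, which makes it a diminished fourth; the second version is higher, so the direction is up.
Checking another pair — B4 → Eb5 — gives the same interval.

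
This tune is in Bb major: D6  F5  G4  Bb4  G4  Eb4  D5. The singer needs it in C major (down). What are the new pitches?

E5 G4 A3 C4 A3 F3 E4

From Bb down to C is a minor seventh; apply that to each pitch.
D6 to E5
F5 to G4
G4 to A3
Bb4 to C4
G4 to A3
Eb4 to F3
D5 to E4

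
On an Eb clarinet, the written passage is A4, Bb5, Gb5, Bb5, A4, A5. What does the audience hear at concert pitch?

Written C4 on the Eb clarinet sounds as Eb4, a minor third higher; apply that shift to every note.
A4 to C5
Bb5 to Db6
Gb5 to Bbb5
Bb5 to Db6
A4 to C5
A5 to C6

C5 Db6 Bbb5 Db6 C5 C6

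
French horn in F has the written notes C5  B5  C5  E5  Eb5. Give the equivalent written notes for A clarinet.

First find concert pitch: the French horn in F sounds a perfect fifth below written, so C5 B5 C5 E5 Eb5 sounds F4 E5 F4 A4 Ab4.
Then write for A clarinet: it sounds a minor third below written, so the part must be a minor third above concert.
F4 → Ab4
E5 → G5
F4 → Ab4
A4 → C5
Ab4 → Cb5

Ab4 G5 Ab4 C5 Cb5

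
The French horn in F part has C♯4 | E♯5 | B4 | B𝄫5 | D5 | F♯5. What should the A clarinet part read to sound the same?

First find concert pitch: the French horn in F sounds a perfect fifth below written, so C♯4 E♯5 B4 B𝄫5 D5 F♯5 sounds F#3 A#4 E4 Ebb5 G4 B4.
Then write for A clarinet: it sounds a minor third below written, so the part must be a minor third above concert.
F#3 → A3
A#4 → C#5
E4 → G4
Ebb5 → Gbb5
G4 → Bb4
B4 → D5

A3 C#5 G4 Gbb5 Bb4 D5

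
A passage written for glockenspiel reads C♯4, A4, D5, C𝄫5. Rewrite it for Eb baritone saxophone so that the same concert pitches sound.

First find concert pitch: the glockenspiel sounds a perfect fifteenth above written, so C♯4 A4 D5 C𝄫5 sounds C#6 A6 D7 Cbb7.
Then write for Eb baritone saxophone: it sounds a major thirteenth below written, so the part must be a major thirteenth above concert.
C#6 → A#7
A6 → F#8
D7 → B8
Cbb7 → Abb8

A#7 F#8 B8 Abb8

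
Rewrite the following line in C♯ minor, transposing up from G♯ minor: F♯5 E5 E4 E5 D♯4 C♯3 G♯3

From G♯ up to C♯ is a perfect fourth; apply that to each pitch.
F#5 to B5
E5 to A5
E4 to A4
E5 to A5
D#4 to G#4
C#3 to F#3
G#3 to C#4

B5 A5 A4 A5 G#4 F#3 C#4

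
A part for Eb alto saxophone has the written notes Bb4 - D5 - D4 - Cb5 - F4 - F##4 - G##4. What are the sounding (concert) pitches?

Db4 F4 F3 Ebb4 Ab3 A#3 B#3

Written C4 on the Eb alto saxophone sounds as Eb3, a major sixth lower; apply that shift to every note.
Bb4 becomes Db4
D5 becomes F4
D4 becomes F3
Cb5 becomes Ebb4
F4 becomes Ab3
F##4 becomes A#3
G##4 becomes B#3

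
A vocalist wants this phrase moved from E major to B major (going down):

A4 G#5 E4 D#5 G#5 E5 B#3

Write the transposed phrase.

E major to B major down is a perfect fourth, so every note moves down by that interval.
A4 becomes E4
G#5 becomes D#5
E4 becomes B3
D#5 becomes A#4
G#5 becomes D#5
E5 becomes B4
B#3 becomes F##3

E4 D#5 B3 A#4 D#5 B4 F##3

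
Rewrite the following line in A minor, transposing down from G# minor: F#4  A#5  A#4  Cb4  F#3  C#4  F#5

G3 B4 B3 Dbb3 G2 D3 G4

G# minor to A minor down is a major seventh, so every note moves down by that interval.
F#4 gives G3
A#5 gives B4
A#4 gives B3
Cb4 gives Dbb3
F#3 gives G2
C#4 gives D3
F#5 gives G4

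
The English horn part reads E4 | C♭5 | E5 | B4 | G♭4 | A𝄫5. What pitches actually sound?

A3 Fb4 A4 E4 Cb4 Dbb5

The English horn sounds a perfect fifth below written, so transpose each written note down a perfect fifth.
E4 becomes A3
Cb5 becomes Fb4
E5 becomes A4
B4 becomes E4
Gb4 becomes Cb4
Abb5 becomes Dbb5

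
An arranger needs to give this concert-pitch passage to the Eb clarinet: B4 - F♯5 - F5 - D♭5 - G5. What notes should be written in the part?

G#4 D#5 D5 Bb4 E5

Written C4 sounds as Eb4 on the Eb clarinet, so concert pitches are written a minor third down.
B4 -> G#4
F#5 -> D#5
F5 -> D5
Db5 -> Bb4
G5 -> E5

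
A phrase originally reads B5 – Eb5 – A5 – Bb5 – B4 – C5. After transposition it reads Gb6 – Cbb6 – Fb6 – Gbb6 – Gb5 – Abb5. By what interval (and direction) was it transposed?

From B5 to Gb6 is 6 letter names — a sixth of some quality.
B5 to Gb6 is 7 semitones, which makes it a diminished sixth; the second version is higher, so the direction is up.
Checking another pair — C5 → Abb5 — gives the same interval.

up a diminished sixth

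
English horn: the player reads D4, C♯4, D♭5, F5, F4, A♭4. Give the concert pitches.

The English horn sounds a perfect fifth below written, so transpose each written note down a perfect fifth.
D4 gives G3
C#4 gives F#3
Db5 gives Gb4
F5 gives Bb4
F4 gives Bb3
Ab4 gives Db4

G3 F#3 Gb4 Bb4 Bb3 Db4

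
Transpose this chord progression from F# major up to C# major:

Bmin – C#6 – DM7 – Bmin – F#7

F# major up to C# major is a perfect fifth; each chord root moves by that interval while the quality stays the same.
Bmin: root B up a perfect fifth → F#, giving F#min.
C#6: root C# up a perfect fifth → G#, giving G#6.
DM7: root D up a perfect fifth → A, giving AM7.
Bmin: root B up a perfect fifth → F#, giving F#min.
F#7: root F# up a perfect fifth → C#, giving C#7.

F#min G#6 AM7 F#min C#7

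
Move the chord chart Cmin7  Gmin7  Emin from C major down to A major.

Amin7 Emin7 C#min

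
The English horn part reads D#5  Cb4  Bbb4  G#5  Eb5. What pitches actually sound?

G#4 Fb3 Ebb4 C#5 Ab4

Written C4 on the English horn sounds as F3, a perfect fifth lower; apply that shift to every note.
D#5 becomes G#4
Cb4 becomes Fb3
Bbb4 becomes Ebb4
G#5 becomes C#5
Eb5 becomes Ab4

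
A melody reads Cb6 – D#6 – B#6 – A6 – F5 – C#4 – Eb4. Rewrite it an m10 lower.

Cb6: a tenth down reaches A, and 15 semitones makes it Ab4.
D#6: a tenth down reaches B, and 15 semitones makes it B#4.
A minor tenth down from B#6 gives G##5.
A minor tenth down from A6 gives F#5.
A minor tenth down from F5 gives D4.
A minor tenth down from C#4 gives A#2.
Eb4: a tenth down reaches C, and 15 semitones makes it C3.

Ab4 B#4 G##5 F#5 D4 A#2 C3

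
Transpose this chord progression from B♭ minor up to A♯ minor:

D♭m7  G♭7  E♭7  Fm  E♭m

C#m7 F#7 D#7 E#m D#m

B♭ minor up to A♯ minor is an augmented seventh; each chord root moves by that interval while the quality stays the same.
D♭m7: root D♭ up an augmented seventh → C#, giving C#m7.
G♭7: root G♭ up an augmented seventh → F#, giving F#7.
E♭7: root E♭ up an augmented seventh → D#, giving D#7.
Fm: root F up an augmented seventh → E#, giving E#m.
E♭m: root E♭ up an augmented seventh → D#, giving D#m.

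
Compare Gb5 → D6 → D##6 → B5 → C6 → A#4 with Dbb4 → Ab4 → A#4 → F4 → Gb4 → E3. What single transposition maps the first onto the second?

down an augmented eleventh

From Gb5 to Dbb4 is 11 letter names — an eleventh of some quality.
Dbb4 to Gb5 is 18 semitones, which makes it an augmented eleventh; the second version is lower, so the direction is down.
Checking another pair — A#4 → E3 — gives the same interval.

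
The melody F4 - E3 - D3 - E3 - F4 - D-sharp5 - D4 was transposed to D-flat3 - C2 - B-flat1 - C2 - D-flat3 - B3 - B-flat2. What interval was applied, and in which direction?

down a major tenth

Take the first pair: F4 → Db3. F to D spans 10 letter names, so the interval is some kind of tenth.
Db3 to F4 is 16 semitones, which makes it a major tenth; the second version is lower, so the direction is down.
Checking another pair — D4 → Bb2 — gives the same interval.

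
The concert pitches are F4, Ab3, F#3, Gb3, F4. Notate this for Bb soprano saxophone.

G4 Bb3 G#3 Ab3 G4

The Bb soprano saxophone sounds a major second below written, so the written part must be a major second above concert — transpose each note up.
F4 → G4
Ab3 → Bb3
F#3 → G#3
Gb3 → Ab3
F4 → G4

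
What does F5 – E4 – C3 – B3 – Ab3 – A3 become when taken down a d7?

G#4 F##3 D#2 C##3 B2 B#2

F5: a seventh down reaches G, and 9 semitones makes it G#4.
E4 down a diminished seventh is F##3.
A diminished seventh down from C3 gives D#2.
B3 down a diminished seventh is C##3.
A diminished seventh down from Ab3 gives B2.
A3: a seventh down reaches B, and 9 semitones makes it B#2.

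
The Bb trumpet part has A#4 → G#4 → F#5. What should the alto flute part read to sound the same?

C#5 B4 A5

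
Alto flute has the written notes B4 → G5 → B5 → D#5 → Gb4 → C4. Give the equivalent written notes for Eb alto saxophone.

D#5 B5 D#6 F##5 Bb4 E4

First find concert pitch: the alto flute sounds a perfect fourth below written, so B4 G5 B5 D#5 Gb4 C4 sounds F#4 D5 F#5 A#4 Db4 G3.
Then write for Eb alto saxophone: it sounds a major sixth below written, so the part must be a major sixth above concert.
F#4 → D#5
D5 → B5
F#5 → D#6
A#4 → F##5
Db4 → Bb4
G3 → E4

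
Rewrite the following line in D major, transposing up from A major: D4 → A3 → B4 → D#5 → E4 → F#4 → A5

A major to D major up is a perfect fourth, so every note moves up by that interval.
D4 -> G4
A3 -> D4
B4 -> E5
D#5 -> G#5
E4 -> A4
F#4 -> B4
A5 -> D6

G4 D4 E5 G#5 A4 B4 D6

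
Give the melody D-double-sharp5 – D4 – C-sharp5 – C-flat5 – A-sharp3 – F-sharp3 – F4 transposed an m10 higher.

D##5 becomes F##6
D4 becomes F5
C#5 becomes E6
Cb5 becomes Ebb6
A#3 becomes C#5
F#3 becomes A4
F4 becomes Ab5

F##6 F5 E6 Ebb6 C#5 A4 Ab5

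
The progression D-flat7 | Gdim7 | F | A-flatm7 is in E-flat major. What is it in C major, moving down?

Bb7 Edim7 D Fm7

E-flat major down to C major is a minor third; each chord root moves by that interval while the quality stays the same.
D-flat7: root D-flat down a minor third → Bb, giving Bb7.
Gdim7: root G down a minor third → E, giving Edim7.
F: root F down a minor third → D, giving D.
A-flatm7: root A-flat down a minor third → F, giving Fm7.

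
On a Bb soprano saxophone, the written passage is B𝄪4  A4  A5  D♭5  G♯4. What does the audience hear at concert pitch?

A##4 G4 G5 Cb5 F#4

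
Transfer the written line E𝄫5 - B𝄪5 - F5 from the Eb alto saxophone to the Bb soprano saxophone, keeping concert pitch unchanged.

Abb4 E##5 Bb4

First find concert pitch: the Eb alto saxophone sounds a major sixth below written, so E𝄫5 B𝄪5 F5 sounds Gbb4 D##5 Ab4.
Then write for Bb soprano saxophone: it sounds a major second below written, so the part must be a major second above concert.
Gbb4 → Abb4
D##5 → E##5
Ab4 → Bb4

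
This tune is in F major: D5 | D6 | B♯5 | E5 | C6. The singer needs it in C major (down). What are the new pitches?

A4 A5 F##5 B4 G5

F major to C major down is a perfect fourth, so every note moves down by that interval.
D5 → A4
D6 → A5
B#5 → F##5
E5 → B4
C6 → G5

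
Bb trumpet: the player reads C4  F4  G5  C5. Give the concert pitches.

Bb3 Eb4 F5 Bb4

Written C4 on the Bb trumpet sounds as Bb3, a major second lower; apply that shift to every note.
C4 -> Bb3
F4 -> Eb4
G5 -> F5
C5 -> Bb4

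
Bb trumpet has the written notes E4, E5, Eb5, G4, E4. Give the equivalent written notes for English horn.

First find concert pitch: the Bb trumpet sounds a major second below written, so E4 E5 Eb5 G4 E4 sounds D4 D5 Db5 F4 D4.
Then write for English horn: it sounds a perfect fifth below written, so the part must be a perfect fifth above concert.
D4 → A4
D5 → A5
Db5 → Ab5
F4 → C5
D4 → A4

A4 A5 Ab5 C5 A4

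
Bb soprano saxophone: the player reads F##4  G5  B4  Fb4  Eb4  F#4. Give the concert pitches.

E#4 F5 A4 Ebb4 Db4 E4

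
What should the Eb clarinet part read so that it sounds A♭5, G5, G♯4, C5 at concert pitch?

Written C4 sounds as Eb4 on the Eb clarinet, so concert pitches are written a minor third down.
Ab5 -> F5
G5 -> E5
G#4 -> E#4
C5 -> A4

F5 E5 E#4 A4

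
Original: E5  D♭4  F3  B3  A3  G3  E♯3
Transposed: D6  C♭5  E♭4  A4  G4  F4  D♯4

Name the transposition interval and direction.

up a minor seventh

From E5 to D6 is 7 letter names — a seventh of some quality.
E5 to D6 is 10 semitones, which makes it a minor seventh; the second version is higher, so the direction is up.
Checking another pair — E#3 → D#4 — gives the same interval.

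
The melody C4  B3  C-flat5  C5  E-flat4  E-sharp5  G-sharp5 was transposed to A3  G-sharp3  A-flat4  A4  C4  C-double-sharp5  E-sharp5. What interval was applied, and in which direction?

Take the first pair: C4 → A3. C to A spans 3 letter names, so the interval is some kind of third.
A3 to C4 is 3 semitones, which makes it a minor third; the second version is lower, so the direction is down.
Checking another pair — G#5 → E#5 — gives the same interval.

down a minor third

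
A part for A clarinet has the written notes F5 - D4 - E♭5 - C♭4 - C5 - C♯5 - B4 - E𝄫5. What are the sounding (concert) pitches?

D5 B3 C5 Ab3 A4 A#4 G#4 Cb5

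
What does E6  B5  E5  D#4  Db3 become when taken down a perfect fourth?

B5 F#5 B4 A#3 Ab2

E6 -> B5
B5 -> F#5
E5 -> B4
D#4 -> A#3
Db3 -> Ab2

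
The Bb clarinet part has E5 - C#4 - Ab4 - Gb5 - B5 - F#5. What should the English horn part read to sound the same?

First find concert pitch: the Bb clarinet sounds a major second below written, so E5 C#4 Ab4 Gb5 B5 F#5 sounds D5 B3 Gb4 Fb5 A5 E5.
Then write for English horn: it sounds a perfect fifth below written, so the part must be a perfect fifth above concert.
D5 → A5
B3 → F#4
Gb4 → Db5
Fb5 → Cb6
A5 → E6
E5 → B5

A5 F#4 Db5 Cb6 E6 B5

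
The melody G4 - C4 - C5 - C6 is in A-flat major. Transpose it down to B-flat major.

From A-flat down to B-flat is a minor seventh; apply that to each pitch.
G4 gives A3
C4 gives D3
C5 gives D4
C6 gives D5

A3 D3 D4 D5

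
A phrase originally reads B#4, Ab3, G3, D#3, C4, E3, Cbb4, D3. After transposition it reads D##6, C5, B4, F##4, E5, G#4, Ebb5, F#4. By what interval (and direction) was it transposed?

Take the first pair: B#4 → D##6. B to D spans 10 letter names, so the interval is some kind of tenth.
B#4 to D##6 is 16 semitones, which makes it a major tenth; the second version is higher, so the direction is up.
Checking another pair — D3 → F#4 — gives the same interval.

up a major tenth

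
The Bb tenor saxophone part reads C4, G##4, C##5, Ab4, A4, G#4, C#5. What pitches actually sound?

Bb2 F##3 B#3 Gb3 G3 F#3 B3

Written C4 on the Bb tenor saxophone sounds as Bb2, a major ninth lower; apply that shift to every note.
C4 to Bb2
G##4 to F##3
C##5 to B#3
Ab4 to Gb3
A4 to G3
G#4 to F#3
C#5 to B3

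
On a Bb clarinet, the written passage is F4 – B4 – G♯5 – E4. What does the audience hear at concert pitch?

Eb4 A4 F#5 D4

The Bb clarinet sounds a major second below written, so transpose each written note down a major second.
F4 to Eb4
B4 to A4
G#5 to F#5
E4 to D4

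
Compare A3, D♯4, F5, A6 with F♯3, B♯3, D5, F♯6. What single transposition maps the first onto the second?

down a minor third

Take the first pair: A3 → F#3. A to F spans 3 letter names, so the interval is some kind of third.
F#3 to A3 is 3 semitones, which makes it a minor third; the second version is lower, so the direction is down.
Checking another pair — A6 → F#6 — gives the same interval.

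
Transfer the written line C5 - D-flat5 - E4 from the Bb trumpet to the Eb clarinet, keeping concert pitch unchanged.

G4 Ab4 B3

First find concert pitch: the Bb trumpet sounds a major second below written, so C5 D-flat5 E4 sounds Bb4 Cb5 D4.
Then write for Eb clarinet: it sounds a minor third above written, so the part must be a minor third below concert.
Bb4 → G4
Cb5 → Ab4
D4 → B3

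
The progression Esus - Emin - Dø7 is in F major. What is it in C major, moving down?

Bsus Bmin Aø7

F major down to C major is a perfect fourth; each chord root moves by that interval while the quality stays the same.
Esus: root E down a perfect fourth → B, giving Bsus.
Emin: root E down a perfect fourth → B, giving Bmin.
Dø7: root D down a perfect fourth → A, giving Aø7.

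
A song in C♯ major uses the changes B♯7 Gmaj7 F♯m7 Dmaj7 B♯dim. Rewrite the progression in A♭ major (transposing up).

G7 Ebbmaj7 Dbm7 Bbbmaj7 Gdim

C♯ major up to A♭ major is a diminished sixth; each chord root moves by that interval while the quality stays the same.
B♯7: root B♯ up a diminished sixth → G, giving G7.
Gmaj7: root G up a diminished sixth → Ebb, giving Ebbmaj7.
F♯m7: root F♯ up a diminished sixth → Db, giving Dbm7.
Dmaj7: root D up a diminished sixth → Bbb, giving Bbbmaj7.
B♯dim: root B♯ up a diminished sixth → G, giving Gdim.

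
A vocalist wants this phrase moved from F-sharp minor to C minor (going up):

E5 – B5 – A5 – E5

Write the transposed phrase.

Bb5 F6 Eb6 Bb5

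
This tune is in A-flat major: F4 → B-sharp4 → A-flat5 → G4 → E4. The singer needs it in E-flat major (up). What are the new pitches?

From A-flat up to E-flat is a perfect fifth; apply that to each pitch.
F4 to C5
B#4 to F##5
Ab5 to Eb6
G4 to D5
E4 to B4

C5 F##5 Eb6 D5 B4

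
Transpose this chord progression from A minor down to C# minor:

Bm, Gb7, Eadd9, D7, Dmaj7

D#m Bb7 G#add9 F#7 F#maj7

A minor down to C# minor is a minor sixth; each chord root moves by that interval while the quality stays the same.
Bm: root B down a minor sixth → D#, giving D#m.
Gb7: root Gb down a minor sixth → Bb, giving Bb7.
Eadd9: root E down a minor sixth → G#, giving G#add9.
D7: root D down a minor sixth → F#, giving F#7.
Dmaj7: root D down a minor sixth → F#, giving F#maj7.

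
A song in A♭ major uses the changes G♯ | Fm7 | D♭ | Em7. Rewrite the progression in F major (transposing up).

A♭ major up to F major is a major sixth; each chord root moves by that interval while the quality stays the same.
G♯: root G♯ up a major sixth → E#, giving E#.
Fm7: root F up a major sixth → D, giving Dm7.
D♭: root D♭ up a major sixth → Bb, giving Bb.
Em7: root E up a major sixth → C#, giving C#m7.

E# Dm7 Bb C#m7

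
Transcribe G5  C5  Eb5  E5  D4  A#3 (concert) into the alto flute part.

The alto flute sounds a perfect fourth below written, so the written part must be a perfect fourth above concert — transpose each note up.
G5 gives C6
C5 gives F5
Eb5 gives Ab5
E5 gives A5
D4 gives G4
A#3 gives D#4

C6 F5 Ab5 A5 G4 D#4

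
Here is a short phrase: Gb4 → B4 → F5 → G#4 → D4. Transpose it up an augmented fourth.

Gb4: a fourth up reaches C, and 6 semitones makes it C5.
An augmented fourth up from B4 gives E#5.
An augmented fourth up from F5 gives B5.
An augmented fourth up from G#4 gives C##5.
D4 up an augmented fourth is G#4.

C5 E#5 B5 C##5 G#4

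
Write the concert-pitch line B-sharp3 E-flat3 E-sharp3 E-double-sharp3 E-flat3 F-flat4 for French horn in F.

F##4 Bb3 B#3 B##3 Bb3 Cb5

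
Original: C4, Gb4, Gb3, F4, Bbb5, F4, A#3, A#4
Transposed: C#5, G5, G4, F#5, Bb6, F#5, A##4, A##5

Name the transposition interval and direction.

up an augmented octave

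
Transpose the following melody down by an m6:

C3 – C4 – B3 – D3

E2 E3 D#3 F#2

C3: a sixth down reaches E, and 8 semitones makes it E2.
A minor sixth down from C4 gives E3.
A minor sixth down from B3 gives D#3.
D3: a sixth down reaches F, and 8 semitones makes it F#2.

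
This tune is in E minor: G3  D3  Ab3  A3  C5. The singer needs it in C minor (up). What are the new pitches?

E minor to C minor up is a minor sixth, so every note moves up by that interval.
G3 gives Eb4
D3 gives Bb3
Ab3 gives Fb4
A3 gives F4
C5 gives Ab5

Eb4 Bb3 Fb4 F4 Ab5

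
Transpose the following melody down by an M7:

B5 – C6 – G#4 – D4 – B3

C5 Db5 A3 Eb3 C3

B5 becomes C5
C6 becomes Db5
G#4 becomes A3
D4 becomes Eb3
B3 becomes C3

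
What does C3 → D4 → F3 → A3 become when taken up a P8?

C4 D5 F4 A4

C3 up a perfect octave is C4.
D4 up a perfect octave is D5.
F3: an octave up reaches F, and 12 semitones makes it F4.
A3: an octave up reaches A, and 12 semitones makes it A4.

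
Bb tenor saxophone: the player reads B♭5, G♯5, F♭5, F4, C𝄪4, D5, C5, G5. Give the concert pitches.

Ab4 F#4 Ebb4 Eb3 B#2 C4 Bb3 F4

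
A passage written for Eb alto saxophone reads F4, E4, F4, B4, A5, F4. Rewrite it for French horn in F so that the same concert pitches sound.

Eb4 D4 Eb4 A4 G5 Eb4

First find concert pitch: the Eb alto saxophone sounds a major sixth below written, so F4 E4 F4 B4 A5 F4 sounds Ab3 G3 Ab3 D4 C5 Ab3.
Then write for French horn in F: it sounds a perfect fifth below written, so the part must be a perfect fifth above concert.
Ab3 → Eb4
G3 → D4
Ab3 → Eb4
D4 → A4
C5 → G5
Ab3 → Eb4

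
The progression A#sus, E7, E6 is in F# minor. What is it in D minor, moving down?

F# minor down to D minor is a major third; each chord root moves by that interval while the quality stays the same.
A#sus: root A# down a major third → F#, giving F#sus.
E7: root E down a major third → C, giving C7.
E6: root E down a major third → C, giving C6.

F#sus C7 C6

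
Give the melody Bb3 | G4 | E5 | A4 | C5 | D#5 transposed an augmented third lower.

Gbb3 Ebb4 Cb5 Fb4 Abb4 Bb4

Bb3 gives Gbb3
G4 gives Ebb4
E5 gives Cb5
A4 gives Fb4
C5 gives Abb4
D#5 gives Bb4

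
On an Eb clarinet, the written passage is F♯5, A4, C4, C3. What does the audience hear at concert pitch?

A5 C5 Eb4 Eb3

The Eb clarinet sounds a minor third above written, so transpose each written note up a minor third.
F#5 becomes A5
A4 becomes C5
C4 becomes Eb4
C3 becomes Eb3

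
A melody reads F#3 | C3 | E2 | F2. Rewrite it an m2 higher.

F#3 becomes G3
C3 becomes Db3
E2 becomes F2
F2 becomes Gb2

G3 Db3 F2 Gb2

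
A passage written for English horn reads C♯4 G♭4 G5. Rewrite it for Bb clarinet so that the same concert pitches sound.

G#3 Db4 D5

First find concert pitch: the English horn sounds a perfect fifth below written, so C♯4 G♭4 G5 sounds F#3 Cb4 C5.
Then write for Bb clarinet: it sounds a major second below written, so the part must be a major second above concert.
F#3 → G#3
Cb4 → Db4
C5 → D5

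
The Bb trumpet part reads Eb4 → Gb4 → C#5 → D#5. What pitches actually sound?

Written C4 on the Bb trumpet sounds as Bb3, a major second lower; apply that shift to every note.
Eb4 -> Db4
Gb4 -> Fb4
C#5 -> B4
D#5 -> C#5

Db4 Fb4 B4 C#5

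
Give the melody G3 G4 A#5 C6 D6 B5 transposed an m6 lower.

B2 B3 C##5 E5 F#5 D#5

G3 → B2
G4 → B3
A#5 → C##5
C6 → E5
D6 → F#5
B5 → D#5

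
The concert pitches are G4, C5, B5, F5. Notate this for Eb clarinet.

The Eb clarinet sounds a minor third above written, so the written part must be a minor third below concert — transpose each note down.
G4 → E4
C5 → A4
B5 → G#5
F5 → D5

E4 A4 G#5 D5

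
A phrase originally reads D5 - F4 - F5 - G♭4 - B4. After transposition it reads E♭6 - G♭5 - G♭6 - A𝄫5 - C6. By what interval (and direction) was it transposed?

From D5 to Eb6 is 9 letter names — a ninth of some quality.
D5 to Eb6 is 13 semitones, which makes it a minor ninth; the second version is higher, so the direction is up.
Checking another pair — B4 → C6 — gives the same interval.

up a minor ninth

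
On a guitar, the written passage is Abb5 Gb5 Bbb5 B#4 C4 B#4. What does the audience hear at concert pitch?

The guitar sounds a perfect octave below written, so transpose each written note down a perfect octave.
Abb5 becomes Abb4
Gb5 becomes Gb4
Bbb5 becomes Bbb4
B#4 becomes B#3
C4 becomes C3
B#4 becomes B#3

Abb4 Gb4 Bbb4 B#3 C3 B#3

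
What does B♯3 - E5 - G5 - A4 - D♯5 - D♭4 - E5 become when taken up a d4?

B#3 gives E4
E5 gives Ab5
G5 gives Cb6
A4 gives Db5
D#5 gives G5
Db4 gives Gbb4
E5 gives Ab5

E4 Ab5 Cb6 Db5 G5 Gbb4 Ab5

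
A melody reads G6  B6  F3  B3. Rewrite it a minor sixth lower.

B5 D#6 A2 D#3

G6 -> B5
B6 -> D#6
F3 -> A2
B3 -> D#3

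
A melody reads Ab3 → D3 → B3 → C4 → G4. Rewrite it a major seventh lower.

Bbb2 Eb2 C3 Db3 Ab3

Ab3 down a major seventh is Bbb2.
D3 down a major seventh is Eb2.
B3 down a major seventh is C3.
A major seventh down from C4 gives Db3.
G4: a seventh down reaches A, and 11 semitones makes it Ab3.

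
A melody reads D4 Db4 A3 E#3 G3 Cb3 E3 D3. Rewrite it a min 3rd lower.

B3 Bb3 F#3 C##3 E3 Ab2 C#3 B2

D4 becomes B3
Db4 becomes Bb3
A3 becomes F#3
E#3 becomes C##3
G3 becomes E3
Cb3 becomes Ab2
E3 becomes C#3
D3 becomes B2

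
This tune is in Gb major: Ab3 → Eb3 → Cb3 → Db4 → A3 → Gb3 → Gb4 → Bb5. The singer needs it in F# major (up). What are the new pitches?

G#4 D#4 B3 C#5 G##4 F#4 F#5 A#6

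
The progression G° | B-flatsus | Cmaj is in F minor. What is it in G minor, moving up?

A° Csus Dmaj

F minor up to G minor is a major second; each chord root moves by that interval while the quality stays the same.
G°: root G up a major second → A, giving A°.
B-flatsus: root B-flat up a major second → C, giving Csus.
Cmaj: root C up a major second → D, giving Dmaj.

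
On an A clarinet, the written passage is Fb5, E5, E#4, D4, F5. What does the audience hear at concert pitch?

Db5 C#5 C##4 B3 D5

The A clarinet sounds a minor third below written, so transpose each written note down a minor third.
Fb5 to Db5
E5 to C#5
E#4 to C##4
D4 to B3
F5 to D5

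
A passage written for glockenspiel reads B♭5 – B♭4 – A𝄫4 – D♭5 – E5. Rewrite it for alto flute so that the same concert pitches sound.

First find concert pitch: the glockenspiel sounds a perfect fifteenth above written, so B♭5 B♭4 A𝄫4 D♭5 E5 sounds Bb7 Bb6 Abb6 Db7 E7.
Then write for alto flute: it sounds a perfect fourth below written, so the part must be a perfect fourth above concert.
Bb7 → Eb8
Bb6 → Eb7
Abb6 → Dbb7
Db7 → Gb7
E7 → A7

Eb8 Eb7 Dbb7 Gb7 A7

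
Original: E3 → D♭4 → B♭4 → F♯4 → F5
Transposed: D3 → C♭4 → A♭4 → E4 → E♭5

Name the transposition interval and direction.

down a major second

From E3 to D3 is 2 letter names — a second of some quality.
D3 to E3 is 2 semitones, which makes it a major second; the second version is lower, so the direction is down.
Checking another pair — F5 → Eb5 — gives the same interval.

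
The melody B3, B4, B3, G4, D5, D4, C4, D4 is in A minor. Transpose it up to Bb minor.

C4 C5 C4 Ab4 Eb5 Eb4 Db4 Eb4

From A up to Bb is a minor second; apply that to each pitch.
B3 -> C4
B4 -> C5
B3 -> C4
G4 -> Ab4
D5 -> Eb5
D4 -> Eb4
C4 -> Db4
D4 -> Eb4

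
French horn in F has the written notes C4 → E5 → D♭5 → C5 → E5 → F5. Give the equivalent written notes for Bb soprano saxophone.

First find concert pitch: the French horn in F sounds a perfect fifth below written, so C4 E5 D♭5 C5 E5 F5 sounds F3 A4 Gb4 F4 A4 Bb4.
Then write for Bb soprano saxophone: it sounds a major second below written, so the part must be a major second above concert.
F3 → G3
A4 → B4
Gb4 → Ab4
F4 → G4
A4 → B4
Bb4 → C5

G3 B4 Ab4 G4 B4 C5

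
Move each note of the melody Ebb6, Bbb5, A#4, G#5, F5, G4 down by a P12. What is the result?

Abb4 Ebb4 D#3 C#4 Bb3 C3

Ebb6 gives Abb4
Bbb5 gives Ebb4
A#4 gives D#3
G#5 gives C#4
F5 gives Bb3
G4 gives C3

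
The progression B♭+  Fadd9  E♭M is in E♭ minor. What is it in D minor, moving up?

A+ Eadd9 DM

E♭ minor up to D minor is a major seventh; each chord root moves by that interval while the quality stays the same.
B♭+: root B♭ up a major seventh → A, giving A+.
Fadd9: root F up a major seventh → E, giving Eadd9.
E♭M: root E♭ up a major seventh → D, giving DM.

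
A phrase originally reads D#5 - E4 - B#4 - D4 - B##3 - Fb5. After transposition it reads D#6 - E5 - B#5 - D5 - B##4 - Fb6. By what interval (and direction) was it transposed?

up a perfect octave

From D#5 to D#6 is 8 letter names — an octave of some quality.
D#5 to D#6 is 12 semitones, which makes it a perfect octave; the second version is higher, so the direction is up.
Checking another pair — Fb5 → Fb6 — gives the same interval.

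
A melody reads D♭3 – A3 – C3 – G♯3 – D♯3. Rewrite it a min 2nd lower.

Db3 becomes C3
A3 becomes G#3
C3 becomes B2
G#3 becomes F##3
D#3 becomes C##3

C3 G#3 B2 F##3 C##3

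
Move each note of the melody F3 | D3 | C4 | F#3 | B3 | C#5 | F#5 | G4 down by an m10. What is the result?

D2 B1 A2 D#2 G#2 A#3 D#4 E3

F3 to D2
D3 to B1
C4 to A2
F#3 to D#2
B3 to G#2
C#5 to A#3
F#5 to D#4
G4 to E3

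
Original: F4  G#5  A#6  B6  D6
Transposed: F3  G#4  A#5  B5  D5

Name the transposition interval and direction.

down a perfect octave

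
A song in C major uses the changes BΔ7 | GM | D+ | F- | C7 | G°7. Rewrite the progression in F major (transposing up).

EΔ7 CM G+ Bb- F7 C°7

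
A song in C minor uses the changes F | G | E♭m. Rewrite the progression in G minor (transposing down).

C D Bbm

C minor down to G minor is a perfect fourth; each chord root moves by that interval while the quality stays the same.
F: root F down a perfect fourth → C, giving C.
G: root G down a perfect fourth → D, giving D.
E♭m: root E♭ down a perfect fourth → Bb, giving Bbm.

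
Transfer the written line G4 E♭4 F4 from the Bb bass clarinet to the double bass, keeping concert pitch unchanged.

First find concert pitch: the Bb bass clarinet sounds a major ninth below written, so G4 E♭4 F4 sounds F3 Db3 Eb3.
Then write for double bass: it sounds a perfect octave below written, so the part must be a perfect octave above concert.
F3 → F4
Db3 → Db4
Eb3 → Eb4

F4 Db4 Eb4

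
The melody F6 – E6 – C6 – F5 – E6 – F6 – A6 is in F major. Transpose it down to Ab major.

Ab5 G5 Eb5 Ab4 G5 Ab5 C6

From F down to Ab is a major sixth; apply that to each pitch.
F6 becomes Ab5
E6 becomes G5
C6 becomes Eb5
F5 becomes Ab4
E6 becomes G5
F6 becomes Ab5
A6 becomes C6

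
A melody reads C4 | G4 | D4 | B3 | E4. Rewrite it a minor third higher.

Eb4 Bb4 F4 D4 G4

C4 to Eb4
G4 to Bb4
D4 to F4
B3 to D4
E4 to G4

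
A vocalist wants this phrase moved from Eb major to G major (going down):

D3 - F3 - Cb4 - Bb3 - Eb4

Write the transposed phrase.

Eb major to G major down is a minor sixth, so every note moves down by that interval.
D3 -> F#2
F3 -> A2
Cb4 -> Eb3
Bb3 -> D3
Eb4 -> G3

F#2 A2 Eb3 D3 G3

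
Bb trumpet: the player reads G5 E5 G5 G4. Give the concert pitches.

Written C4 on the Bb trumpet sounds as Bb3, a major second lower; apply that shift to every note.
G5 gives F5
E5 gives D5
G5 gives F5
G4 gives F4

F5 D5 F5 F4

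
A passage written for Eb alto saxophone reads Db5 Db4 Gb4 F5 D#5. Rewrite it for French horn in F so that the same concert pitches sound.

Cb5 Cb4 Fb4 Eb5 C#5

First find concert pitch: the Eb alto saxophone sounds a major sixth below written, so Db5 Db4 Gb4 F5 D#5 sounds Fb4 Fb3 Bbb3 Ab4 F#4.
Then write for French horn in F: it sounds a perfect fifth below written, so the part must be a perfect fifth above concert.
Fb4 → Cb5
Fb3 → Cb4
Bbb3 → Fb4
Ab4 → Eb5
F#4 → C#5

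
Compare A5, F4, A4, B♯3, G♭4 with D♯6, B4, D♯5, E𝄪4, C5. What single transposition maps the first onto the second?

Take the first pair: A5 → D#6. A to D spans 4 letter names, so the interval is some kind of fourth.
A5 to D#6 is 6 semitones, which makes it an augmented fourth; the second version is higher, so the direction is up.
Checking another pair — Gb4 → C5 — gives the same interval.

up an augmented fourth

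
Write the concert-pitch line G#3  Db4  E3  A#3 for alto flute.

Written C4 sounds as G3 on the alto flute, so concert pitches are written a perfect fourth up.
G#3 gives C#4
Db4 gives Gb4
E3 gives A3
A#3 gives D#4

C#4 Gb4 A3 D#4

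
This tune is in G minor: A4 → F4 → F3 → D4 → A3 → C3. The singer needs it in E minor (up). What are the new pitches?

F#5 D5 D4 B4 F#4 A3

G minor to E minor up is a major sixth, so every note moves up by that interval.
A4 becomes F#5
F4 becomes D5
F3 becomes D4
D4 becomes B4
A3 becomes F#4
C3 becomes A3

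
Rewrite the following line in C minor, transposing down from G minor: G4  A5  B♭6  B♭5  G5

C4 D5 Eb6 Eb5 C5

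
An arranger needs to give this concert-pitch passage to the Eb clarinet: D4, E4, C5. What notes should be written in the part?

B3 C#4 A4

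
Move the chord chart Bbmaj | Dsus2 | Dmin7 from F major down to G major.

F major down to G major is a minor seventh; each chord root moves by that interval while the quality stays the same.
Bbmaj: root Bb down a minor seventh → C, giving Cmaj.
Dsus2: root D down a minor seventh → E, giving Esus2.
Dmin7: root D down a minor seventh → E, giving Emin7.

Cmaj Esus2 Emin7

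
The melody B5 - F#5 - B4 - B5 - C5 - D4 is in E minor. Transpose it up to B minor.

F#6 C#6 F#5 F#6 G5 A4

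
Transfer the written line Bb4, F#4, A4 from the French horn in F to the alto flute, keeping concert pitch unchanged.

Ab4 E4 G4

First find concert pitch: the French horn in F sounds a perfect fifth below written, so Bb4 F#4 A4 sounds Eb4 B3 D4.
Then write for alto flute: it sounds a perfect fourth below written, so the part must be a perfect fourth above concert.
Eb4 → Ab4
B3 → E4
D4 → G4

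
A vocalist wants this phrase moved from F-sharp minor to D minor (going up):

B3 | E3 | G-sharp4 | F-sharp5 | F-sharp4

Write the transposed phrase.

From F-sharp up to D is a minor sixth; apply that to each pitch.
B3 to G4
E3 to C4
G#4 to E5
F#5 to D6
F#4 to D5

G4 C4 E5 D6 D5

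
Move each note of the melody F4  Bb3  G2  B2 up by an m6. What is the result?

F4: a sixth up reaches D, and 8 semitones makes it Db5.
Bb3: a sixth up reaches G, and 8 semitones makes it Gb4.
G2 up a minor sixth is Eb3.
B2 up a minor sixth is G3.

Db5 Gb4 Eb3 G3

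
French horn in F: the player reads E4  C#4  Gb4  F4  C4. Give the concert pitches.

Written C4 on the French horn in F sounds as F3, a perfect fifth lower; apply that shift to every note.
E4 becomes A3
C#4 becomes F#3
Gb4 becomes Cb4
F4 becomes Bb3
C4 becomes F3

A3 F#3 Cb4 Bb3 F3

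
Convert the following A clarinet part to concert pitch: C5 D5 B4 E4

A4 B4 G#4 C#4

The A clarinet sounds a minor third below written, so transpose each written note down a minor third.
C5 gives A4
D5 gives B4
B4 gives G#4
E4 gives C#4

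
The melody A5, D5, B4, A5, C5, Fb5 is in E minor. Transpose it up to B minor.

From E up to B is a perfect fifth; apply that to each pitch.
A5 becomes E6
D5 becomes A5
B4 becomes F#5
A5 becomes E6
C5 becomes G5
Fb5 becomes Cb6

E6 A5 F#5 E6 G5 Cb6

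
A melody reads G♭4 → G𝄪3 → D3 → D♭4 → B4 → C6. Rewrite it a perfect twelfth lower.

Cb3 C##2 G1 Gb2 E3 F4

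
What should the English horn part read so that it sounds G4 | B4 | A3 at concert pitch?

The English horn sounds a perfect fifth below written, so the written part must be a perfect fifth above concert — transpose each note up.
G4 → D5
B4 → F#5
A3 → E4

D5 F#5 E4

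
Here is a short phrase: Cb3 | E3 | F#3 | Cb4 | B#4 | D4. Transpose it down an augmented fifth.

Fbb2 Ab2 Bb2 Fbb3 E4 Gb3

Cb3 gives Fbb2
E3 gives Ab2
F#3 gives Bb2
Cb4 gives Fbb3
B#4 gives E4
D4 gives Gb3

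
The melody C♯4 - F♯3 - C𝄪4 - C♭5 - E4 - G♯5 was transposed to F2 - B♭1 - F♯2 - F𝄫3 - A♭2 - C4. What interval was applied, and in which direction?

Take the first pair: C#4 → F2. C to F spans 12 letter names, so the interval is some kind of twelfth.
F2 to C#4 is 20 semitones, which makes it an augmented twelfth; the second version is lower, so the direction is down.
Checking another pair — G#5 → C4 — gives the same interval.

down an augmented twelfth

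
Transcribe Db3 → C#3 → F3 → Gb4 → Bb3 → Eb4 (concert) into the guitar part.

Db4 C#4 F4 Gb5 Bb4 Eb5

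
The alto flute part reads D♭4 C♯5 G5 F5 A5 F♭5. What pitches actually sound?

The alto flute sounds a perfect fourth below written, so transpose each written note down a perfect fourth.
Db4 to Ab3
C#5 to G#4
G5 to D5
F5 to C5
A5 to E5
Fb5 to Cb5

Ab3 G#4 D5 C5 E5 Cb5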